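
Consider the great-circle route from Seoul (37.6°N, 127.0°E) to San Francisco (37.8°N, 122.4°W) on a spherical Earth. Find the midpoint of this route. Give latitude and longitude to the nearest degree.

Convert each endpoint to a unit vector on the sphere (x = cos φ cos λ, y = cos φ sin λ, z = sin φ).
The central angle between the endpoints is δ = arccos(p₁·p₂) ≈ 1.416 rad (81.2°).
Interpolate at f = 1/2 with slerp weights a = sin((1−f)δ)/sin δ ≈ 0.658, b = sin(fδ)/sin δ ≈ 0.658.
p = a·p₁ + b·p₂ ≈ (-0.593, -0.023, 0.805); φ = arcsin(p_z) ≈ 53.63°, λ = atan2(p_y, p_x) ≈ -177.81°.

≈ (54°N, 178°W)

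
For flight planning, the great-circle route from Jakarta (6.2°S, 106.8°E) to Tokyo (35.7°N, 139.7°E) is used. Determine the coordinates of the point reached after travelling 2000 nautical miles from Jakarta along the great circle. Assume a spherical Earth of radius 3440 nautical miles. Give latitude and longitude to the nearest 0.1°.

From cos δ = sin φ₁ sin φ₂ + cos φ₁ cos φ₂ cos Δλ, the central angle is δ ≈ 0.909 rad (52.1°). The total great-circle distance is δ·R ≈ 0.909 × 3440 ≈ 3126 nmi, so the target fraction is f = 2000/3126 ≈ 0.640.
Interpolate at f ≈ 0.640 with slerp weights a = sin((1−f)δ)/sin δ ≈ 0.408, b = sin(fδ)/sin δ ≈ 0.696.
p = a·p₁ + b·p₂ ≈ (-0.548, 0.754, 0.362); φ = arcsin(p_z) ≈ 21.24°, λ = atan2(p_y, p_x) ≈ 126.04°.

≈ 21.2°N, 126.0°E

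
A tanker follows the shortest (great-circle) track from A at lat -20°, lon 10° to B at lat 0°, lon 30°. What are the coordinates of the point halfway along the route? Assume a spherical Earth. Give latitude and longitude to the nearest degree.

Write both endpoints as unit vectors p₁, p₂ with components (cos φ cos λ, cos φ sin λ, sin φ).
The central angle between the endpoints is δ = arccos(p₁·p₂) ≈ 0.489 rad (28.0°).
Interpolate at f = 1/2 with slerp weights a = sin((1−f)δ)/sin δ ≈ 0.515, b = sin(fδ)/sin δ ≈ 0.515.
p = a·p₁ + b·p₂ ≈ (0.923, 0.342, -0.176); φ = arcsin(p_z) ≈ -10.15°, λ = atan2(p_y, p_x) ≈ 20.31°.

≈ lat -10°, lon 20°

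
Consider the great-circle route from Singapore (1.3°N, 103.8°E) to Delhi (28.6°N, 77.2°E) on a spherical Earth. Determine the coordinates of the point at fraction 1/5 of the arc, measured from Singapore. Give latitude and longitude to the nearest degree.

≈ 7°N, 99°E

Convert each endpoint to a unit vector on the sphere (x = cos φ cos λ, y = cos φ sin λ, z = sin φ).
The central angle between the endpoints is δ = arccos(p₁·p₂) ≈ 0.651 rad (37.3°).
Interpolate at f = 1/5 with slerp weights a = sin((1−f)δ)/sin δ ≈ 0.821, b = sin(fδ)/sin δ ≈ 0.214.
p = a·p₁ + b·p₂ ≈ (-0.154, 0.981, 0.121); φ = arcsin(p_z) ≈ 6.96°, λ = atan2(p_y, p_x) ≈ 98.93°.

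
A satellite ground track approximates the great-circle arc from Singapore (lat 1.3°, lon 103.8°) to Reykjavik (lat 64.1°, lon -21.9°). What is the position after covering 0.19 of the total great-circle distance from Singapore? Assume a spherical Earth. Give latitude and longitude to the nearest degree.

≈ lat 20°, lon 96°

From cos δ = sin φ₁ sin φ₂ + cos φ₁ cos φ₂ cos Δλ, the central angle is δ ≈ 1.807 rad (103.6°).
Interpolate at f = 0.19 with slerp weights a = sin((1−f)δ)/sin δ ≈ 1.023, b = sin(fδ)/sin δ ≈ 0.346.
p = a·p₁ + b·p₂ ≈ (-0.104, 0.937, 0.335); φ = arcsin(p_z) ≈ 19.56°, λ = atan2(p_y, p_x) ≈ 96.31°.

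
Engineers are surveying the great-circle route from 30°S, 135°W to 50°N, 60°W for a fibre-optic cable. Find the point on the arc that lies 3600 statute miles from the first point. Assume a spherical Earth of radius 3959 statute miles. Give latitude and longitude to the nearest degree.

≈ 13°N, 104°W

Write both endpoints as unit vectors p₁, p₂ with components (cos φ cos λ, cos φ sin λ, sin φ).
The central angle between the endpoints is δ = arccos(p₁·p₂) ≈ 1.812 rad (103.8°). The total great-circle distance is δ·R ≈ 1.812 × 3959 ≈ 7174 mi, so the target fraction is f = 3600/7174 ≈ 0.502.
Interpolate at f ≈ 0.502 with slerp weights a = sin((1−f)δ)/sin δ ≈ 0.808, b = sin(fδ)/sin δ ≈ 0.813.
p = a·p₁ + b·p₂ ≈ (-0.234, -0.947, 0.218); φ = arcsin(p_z) ≈ 12.61°, λ = atan2(p_y, p_x) ≈ -103.87°.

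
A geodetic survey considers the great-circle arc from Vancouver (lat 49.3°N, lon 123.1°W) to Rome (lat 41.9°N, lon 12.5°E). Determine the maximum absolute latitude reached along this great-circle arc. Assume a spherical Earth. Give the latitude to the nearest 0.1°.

≈ 69.9°N

The great circle lies in the plane with unit normal n̂ = (p₁ × p₂)/|p₁ × p₂|.
Here n̂_z ≈ +0.344; the vertex latitude is φ_max = arccos|n̂_z| ≈ 69.9°.
Check via Clairaut: cos φ_max = |cos φ₁| · sin C = cos(49.3°)·sin(31.8°) ≈ 0.344, again giving ≈ 69.9°.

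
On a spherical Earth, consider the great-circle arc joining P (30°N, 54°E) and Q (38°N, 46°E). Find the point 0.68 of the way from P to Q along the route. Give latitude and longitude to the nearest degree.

≈ (35°N, 49°E)

Convert each endpoint to a unit vector on the sphere (x = cos φ cos λ, y = cos φ sin λ, z = sin φ).
The central angle between the endpoints is δ = arccos(p₁·p₂) ≈ 0.181 rad (10.4°).
Interpolate at f = 0.68 with slerp weights a = sin((1−f)δ)/sin δ ≈ 0.322, b = sin(fδ)/sin δ ≈ 0.682.
p = a·p₁ + b·p₂ ≈ (0.537, 0.612, 0.581); φ = arcsin(p_z) ≈ 35.50°, λ = atan2(p_y, p_x) ≈ 48.73°.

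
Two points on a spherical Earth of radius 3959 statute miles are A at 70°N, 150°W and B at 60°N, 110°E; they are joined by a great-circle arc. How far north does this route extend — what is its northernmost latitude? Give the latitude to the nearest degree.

The great circle lies in the plane with unit normal n̂ = (p₁ × p₂)/|p₁ × p₂|.
Here n̂_z ≈ -0.271; the vertex latitude is φ_max = arccos|n̂_z| ≈ 74.3°.
Check via Clairaut: cos φ_max = |cos φ₁| · sin C = cos(70.0°)·sin(52.5°) ≈ 0.271, again giving ≈ 74.3°.

≈ 74°N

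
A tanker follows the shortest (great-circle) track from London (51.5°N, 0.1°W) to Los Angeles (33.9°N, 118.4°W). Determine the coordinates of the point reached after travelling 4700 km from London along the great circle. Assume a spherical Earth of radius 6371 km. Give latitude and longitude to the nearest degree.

≈ 59°N, 78°W

Write both endpoints as unit vectors p₁, p₂ with components (cos φ cos λ, cos φ sin λ, sin φ).
The central angle between the endpoints is δ = arccos(p₁·p₂) ≈ 1.378 rad (79.0°). The total great-circle distance is δ·R ≈ 1.378 × 6371 ≈ 8780 km, so the target fraction is f = 4700/8780 ≈ 0.535.
Interpolate at f ≈ 0.535 with slerp weights a = sin((1−f)δ)/sin δ ≈ 0.609, b = sin(fδ)/sin δ ≈ 0.685.
p = a·p₁ + b·p₂ ≈ (0.108, -0.501, 0.859); φ = arcsin(p_z) ≈ 59.16°, λ = atan2(p_y, p_x) ≈ -77.79°.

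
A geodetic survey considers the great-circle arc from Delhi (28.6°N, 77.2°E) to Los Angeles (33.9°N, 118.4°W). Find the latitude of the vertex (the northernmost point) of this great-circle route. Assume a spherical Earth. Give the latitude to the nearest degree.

≈ 77°N

The great circle lies in the plane with unit normal n̂ = (p₁ × p₂)/|p₁ × p₂|.
Here n̂_z ≈ +0.218; the vertex latitude is φ_max = arccos|n̂_z| ≈ 77.4°.
Check via Clairaut: cos φ_max = |cos φ₁| · sin C = cos(28.6°)·sin(14.4°) ≈ 0.218, again giving ≈ 77.4°.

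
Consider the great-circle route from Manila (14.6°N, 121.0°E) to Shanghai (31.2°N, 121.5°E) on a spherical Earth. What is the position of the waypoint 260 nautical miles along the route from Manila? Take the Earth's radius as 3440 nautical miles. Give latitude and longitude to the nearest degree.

≈ (19°N, 121°E)

Write both endpoints as unit vectors p₁, p₂ with components (cos φ cos λ, cos φ sin λ, sin φ).
The central angle between the endpoints is δ = arccos(p₁·p₂) ≈ 0.290 rad (16.6°). The total great-circle distance is δ·R ≈ 0.290 × 3440 ≈ 997 nmi, so the target fraction is f = 260/997 ≈ 0.261.
Interpolate at f ≈ 0.261 with slerp weights a = sin((1−f)δ)/sin δ ≈ 0.744, b = sin(fδ)/sin δ ≈ 0.264.
p = a·p₁ + b·p₂ ≈ (-0.489, 0.810, 0.324); φ = arcsin(p_z) ≈ 18.93°, λ = atan2(p_y, p_x) ≈ 121.12°.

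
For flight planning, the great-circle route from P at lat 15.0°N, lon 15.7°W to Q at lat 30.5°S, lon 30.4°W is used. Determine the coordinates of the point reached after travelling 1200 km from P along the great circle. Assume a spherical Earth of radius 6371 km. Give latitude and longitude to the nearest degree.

≈ lat 5°N, lon 19°W

Convert each endpoint to a unit vector on the sphere (x = cos φ cos λ, y = cos φ sin λ, z = sin φ).
The central angle between the endpoints is δ = arccos(p₁·p₂) ≈ 0.832 rad (47.6°). The total great-circle distance is δ·R ≈ 0.832 × 6371 ≈ 5298 km, so the target fraction is f = 1200/5298 ≈ 0.226.
Interpolate at f ≈ 0.226 with slerp weights a = sin((1−f)δ)/sin δ ≈ 0.812, b = sin(fδ)/sin δ ≈ 0.253.
p = a·p₁ + b·p₂ ≈ (0.943, -0.323, 0.081); φ = arcsin(p_z) ≈ 4.67°, λ = atan2(p_y, p_x) ≈ -18.89°.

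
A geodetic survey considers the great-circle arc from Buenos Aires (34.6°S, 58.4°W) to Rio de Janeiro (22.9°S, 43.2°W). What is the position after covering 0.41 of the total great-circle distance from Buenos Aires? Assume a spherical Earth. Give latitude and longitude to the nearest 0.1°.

≈ 30.0°S, 51.7°W

Write both endpoints as unit vectors p₁, p₂ with components (cos φ cos λ, cos φ sin λ, sin φ).
The central angle between the endpoints is δ = arccos(p₁·p₂) ≈ 0.309 rad (17.7°).
Interpolate at f = 0.41 with slerp weights a = sin((1−f)δ)/sin δ ≈ 0.596, b = sin(fδ)/sin δ ≈ 0.415.
p = a·p₁ + b·p₂ ≈ (0.536, -0.680, -0.500); φ = arcsin(p_z) ≈ -30.01°, λ = atan2(p_y, p_x) ≈ -51.75°.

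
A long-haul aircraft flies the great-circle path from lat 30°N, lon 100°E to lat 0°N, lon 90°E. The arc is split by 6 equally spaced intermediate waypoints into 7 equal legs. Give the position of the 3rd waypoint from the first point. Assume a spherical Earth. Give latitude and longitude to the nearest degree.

From cos δ = sin φ₁ sin φ₂ + cos φ₁ cos φ₂ cos Δλ, the central angle is δ ≈ 0.549 rad (31.5°).
Interpolate at f = 3/7 with slerp weights a = sin((1−f)δ)/sin δ ≈ 0.591, b = sin(fδ)/sin δ ≈ 0.447.
p = a·p₁ + b·p₂ ≈ (-0.089, 0.951, 0.296); φ = arcsin(p_z) ≈ 17.20°, λ = atan2(p_y, p_x) ≈ 95.34°.

≈ lat 17°N, lon 95°E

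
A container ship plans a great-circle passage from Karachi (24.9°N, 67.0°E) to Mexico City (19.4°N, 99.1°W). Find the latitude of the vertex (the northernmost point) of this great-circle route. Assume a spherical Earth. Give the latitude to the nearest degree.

≈ 73°N

The great circle lies in the plane with unit normal n̂ = (p₁ × p₂)/|p₁ × p₂|.
Here n̂_z ≈ -0.284; the vertex latitude is φ_max = arccos|n̂_z| ≈ 73.5°.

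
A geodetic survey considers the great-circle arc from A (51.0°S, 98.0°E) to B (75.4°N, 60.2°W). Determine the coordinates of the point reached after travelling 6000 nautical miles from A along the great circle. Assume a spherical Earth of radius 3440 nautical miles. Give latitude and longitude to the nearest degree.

≈ (48°N, 80°E)

Convert each endpoint to a unit vector on the sphere (x = cos φ cos λ, y = cos φ sin λ, z = sin φ).
The central angle between the endpoints is δ = arccos(p₁·p₂) ≈ 2.689 rad (154.1°). The total great-circle distance is δ·R ≈ 2.689 × 3440 ≈ 9250 nmi, so the target fraction is f = 6000/9250 ≈ 0.649.
Interpolate at f ≈ 0.649 with slerp weights a = sin((1−f)δ)/sin δ ≈ 1.853, b = sin(fδ)/sin δ ≈ 2.253.
p = a·p₁ + b·p₂ ≈ (0.120, 0.662, 0.740); φ = arcsin(p_z) ≈ 47.70°, λ = atan2(p_y, p_x) ≈ 79.74°.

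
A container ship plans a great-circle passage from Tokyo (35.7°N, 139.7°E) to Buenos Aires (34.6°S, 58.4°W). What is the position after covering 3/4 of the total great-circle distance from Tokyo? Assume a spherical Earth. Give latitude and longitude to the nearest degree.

The haversine formula gives a central angle δ ≈ 2.883 rad (165.2°) between the endpoints.
Interpolate at f = 3/4 with slerp weights a = sin((1−f)δ)/sin δ ≈ 2.580, b = sin(fδ)/sin δ ≈ 3.246.
p = a·p₁ + b·p₂ ≈ (-0.198, -0.920, -0.337); φ = arcsin(p_z) ≈ -19.72°, λ = atan2(p_y, p_x) ≈ -102.15°.

≈ (20°S, 102°W)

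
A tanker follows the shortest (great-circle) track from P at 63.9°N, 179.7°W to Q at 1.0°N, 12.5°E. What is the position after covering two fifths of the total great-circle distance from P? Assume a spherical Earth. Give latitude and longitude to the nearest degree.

≈ 69°N, 28°E

Convert each endpoint to a unit vector on the sphere (x = cos φ cos λ, y = cos φ sin λ, z = sin φ).
The central angle between the endpoints is δ = arccos(p₁·p₂) ≈ 1.998 rad (114.5°).
Interpolate at f = 2/5 with slerp weights a = sin((1−f)δ)/sin δ ≈ 1.024, b = sin(fδ)/sin δ ≈ 0.788.
p = a·p₁ + b·p₂ ≈ (0.318, 0.168, 0.933); φ = arcsin(p_z) ≈ 68.89°, λ = atan2(p_y, p_x) ≈ 27.82°.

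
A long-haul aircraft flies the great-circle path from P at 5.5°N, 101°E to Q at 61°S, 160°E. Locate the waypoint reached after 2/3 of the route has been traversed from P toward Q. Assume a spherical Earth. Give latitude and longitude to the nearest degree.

The haversine formula gives a central angle δ ≈ 1.405 rad (80.5°) between the endpoints.
Interpolate at f = 2/3 with slerp weights a = sin((1−f)δ)/sin δ ≈ 0.458, b = sin(fδ)/sin δ ≈ 0.817.
p = a·p₁ + b·p₂ ≈ (-0.459, 0.583, -0.671); φ = arcsin(p_z) ≈ -42.11°, λ = atan2(p_y, p_x) ≈ 128.23°.

≈ 42°S, 128°E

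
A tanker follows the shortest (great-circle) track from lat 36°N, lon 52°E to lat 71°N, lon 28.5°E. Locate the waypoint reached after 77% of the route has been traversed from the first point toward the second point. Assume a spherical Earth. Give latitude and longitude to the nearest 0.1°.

Convert each endpoint to a unit vector on the sphere (x = cos φ cos λ, y = cos φ sin λ, z = sin φ).
The central angle between the endpoints is δ = arccos(p₁·p₂) ≈ 0.648 rad (37.1°).
Interpolate at f = 0.77 with slerp weights a = sin((1−f)δ)/sin δ ≈ 0.246, b = sin(fδ)/sin δ ≈ 0.793.
p = a·p₁ + b·p₂ ≈ (0.349, 0.280, 0.894); φ = arcsin(p_z) ≈ 63.40°, λ = atan2(p_y, p_x) ≈ 38.71°.

≈ lat 63.4°N, lon 38.7°E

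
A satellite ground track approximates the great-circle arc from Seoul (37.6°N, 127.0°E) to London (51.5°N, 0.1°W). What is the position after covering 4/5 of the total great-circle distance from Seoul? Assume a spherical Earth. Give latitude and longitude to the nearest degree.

From cos δ = sin φ₁ sin φ₂ + cos φ₁ cos φ₂ cos Δλ, the central angle is δ ≈ 1.390 rad (79.6°).
Interpolate at f = 4/5 with slerp weights a = sin((1−f)δ)/sin δ ≈ 0.279, b = sin(fδ)/sin δ ≈ 0.911.
p = a·p₁ + b·p₂ ≈ (0.434, 0.176, 0.883); φ = arcsin(p_z) ≈ 62.06°, λ = atan2(p_y, p_x) ≈ 22.00°.

≈ 62°N, 22°E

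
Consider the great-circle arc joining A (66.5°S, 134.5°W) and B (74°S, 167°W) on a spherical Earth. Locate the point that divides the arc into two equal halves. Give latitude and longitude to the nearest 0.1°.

≈ (71.0°S, 147.7°W)

Write both endpoints as unit vectors p₁, p₂ with components (cos φ cos λ, cos φ sin λ, sin φ).
The central angle between the endpoints is δ = arccos(p₁·p₂) ≈ 0.228 rad (13.0°).
Interpolate at f = 1/2 with slerp weights a = sin((1−f)δ)/sin δ ≈ 0.503, b = sin(fδ)/sin δ ≈ 0.503.
p = a·p₁ + b·p₂ ≈ (-0.276, -0.174, -0.945); φ = arcsin(p_z) ≈ -70.96°, λ = atan2(p_y, p_x) ≈ -147.70°.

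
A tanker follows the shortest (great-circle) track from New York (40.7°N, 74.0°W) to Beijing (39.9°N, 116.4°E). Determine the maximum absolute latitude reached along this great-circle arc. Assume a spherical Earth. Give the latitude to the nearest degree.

The great circle lies in the plane with unit normal n̂ = (p₁ × p₂)/|p₁ × p₂|.
Here n̂_z ≈ -0.106; the vertex latitude is φ_max = arccos|n̂_z| ≈ 83.9°.

≈ 84°N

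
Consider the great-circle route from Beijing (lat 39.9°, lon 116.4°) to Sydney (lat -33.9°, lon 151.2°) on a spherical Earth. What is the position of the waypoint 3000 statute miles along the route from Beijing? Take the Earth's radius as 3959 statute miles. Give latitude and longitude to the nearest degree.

From cos δ = sin φ₁ sin φ₂ + cos φ₁ cos φ₂ cos Δλ, the central angle is δ ≈ 1.405 rad (80.5°). The total great-circle distance is δ·R ≈ 1.405 × 3959 ≈ 5562 mi, so the target fraction is f = 3000/5562 ≈ 0.539.
Interpolate at f ≈ 0.539 with slerp weights a = sin((1−f)δ)/sin δ ≈ 0.611, b = sin(fδ)/sin δ ≈ 0.697.
p = a·p₁ + b·p₂ ≈ (-0.715, 0.699, 0.003); φ = arcsin(p_z) ≈ 0.20°, λ = atan2(p_y, p_x) ≈ 135.68°.

≈ lat 0°, lon 136°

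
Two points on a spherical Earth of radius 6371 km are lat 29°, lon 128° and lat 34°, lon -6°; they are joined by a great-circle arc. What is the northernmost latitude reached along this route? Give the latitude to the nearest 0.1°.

≈ 57.6°

The great circle lies in the plane with unit normal n̂ = (p₁ × p₂)/|p₁ × p₂|.
Here n̂_z ≈ -0.536; the vertex latitude is φ_max = arccos|n̂_z| ≈ 57.6°.
Check via Clairaut: cos φ_max = |cos φ₁| · sin C = cos(29.0°)·sin(37.8°) ≈ 0.536, again giving ≈ 57.6°.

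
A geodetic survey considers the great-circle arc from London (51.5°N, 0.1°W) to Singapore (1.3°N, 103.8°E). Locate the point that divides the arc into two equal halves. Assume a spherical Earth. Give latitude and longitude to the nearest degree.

≈ 38°N, 68°E

Convert each endpoint to a unit vector on the sphere (x = cos φ cos λ, y = cos φ sin λ, z = sin φ).
The central angle between the endpoints is δ = arccos(p₁·p₂) ≈ 1.703 rad (97.6°).
Interpolate at f = 1/2 with slerp weights a = sin((1−f)δ)/sin δ ≈ 0.759, b = sin(fδ)/sin δ ≈ 0.759.
p = a·p₁ + b·p₂ ≈ (0.291, 0.736, 0.611); φ = arcsin(p_z) ≈ 37.67°, λ = atan2(p_y, p_x) ≈ 68.40°.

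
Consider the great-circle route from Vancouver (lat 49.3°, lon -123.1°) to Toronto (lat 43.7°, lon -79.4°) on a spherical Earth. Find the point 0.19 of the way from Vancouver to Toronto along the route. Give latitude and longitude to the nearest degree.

The haversine formula gives a central angle δ ≈ 0.526 rad (30.2°) between the endpoints.
Interpolate at f = 0.19 with slerp weights a = sin((1−f)δ)/sin δ ≈ 0.823, b = sin(fδ)/sin δ ≈ 0.199.
p = a·p₁ + b·p₂ ≈ (-0.267, -0.591, 0.761); φ = arcsin(p_z) ≈ 49.59°, λ = atan2(p_y, p_x) ≈ -114.29°.

≈ lat 50°, lon -114°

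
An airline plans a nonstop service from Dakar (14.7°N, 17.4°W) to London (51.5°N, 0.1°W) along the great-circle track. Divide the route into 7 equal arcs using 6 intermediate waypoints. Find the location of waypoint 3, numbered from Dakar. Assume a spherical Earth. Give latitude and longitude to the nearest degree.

From cos δ = sin φ₁ sin φ₂ + cos φ₁ cos φ₂ cos Δλ, the central angle is δ ≈ 0.686 rad (39.3°).
Interpolate at f = 3/7 with slerp weights a = sin((1−f)δ)/sin δ ≈ 0.603, b = sin(fδ)/sin δ ≈ 0.458.
p = a·p₁ + b·p₂ ≈ (0.842, -0.175, 0.511); φ = arcsin(p_z) ≈ 30.74°, λ = atan2(p_y, p_x) ≈ -11.75°.

≈ (31°N, 12°W)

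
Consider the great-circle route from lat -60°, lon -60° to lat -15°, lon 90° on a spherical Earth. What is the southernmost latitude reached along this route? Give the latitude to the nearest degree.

≈ -76°

The great circle lies in the plane with unit normal n̂ = (p₁ × p₂)/|p₁ × p₂|.
Here n̂_z ≈ +0.246; the vertex latitude is φ_max = arccos|n̂_z| ≈ 75.7°.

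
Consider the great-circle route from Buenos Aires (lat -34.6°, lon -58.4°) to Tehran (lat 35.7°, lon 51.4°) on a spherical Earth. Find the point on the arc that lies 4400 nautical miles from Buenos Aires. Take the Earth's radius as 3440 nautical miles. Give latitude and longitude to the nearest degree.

From cos δ = sin φ₁ sin φ₂ + cos φ₁ cos φ₂ cos Δλ, the central angle is δ ≈ 2.163 rad (123.9°). The total great-circle distance is δ·R ≈ 2.163 × 3440 ≈ 7439 nmi, so the target fraction is f = 4400/7439 ≈ 0.591.
Interpolate at f ≈ 0.591 with slerp weights a = sin((1−f)δ)/sin δ ≈ 0.931, b = sin(fδ)/sin δ ≈ 1.154.
p = a·p₁ + b·p₂ ≈ (0.986, 0.079, 0.145); φ = arcsin(p_z) ≈ 8.31°, λ = atan2(p_y, p_x) ≈ 4.61°.

≈ lat 8°, lon 5°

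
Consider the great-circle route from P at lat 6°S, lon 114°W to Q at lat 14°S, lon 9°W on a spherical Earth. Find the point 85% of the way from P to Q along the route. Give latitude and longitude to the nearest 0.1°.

≈ lat 16.1°S, lon 24.9°W

Write both endpoints as unit vectors p₁, p₂ with components (cos φ cos λ, cos φ sin λ, sin φ).
The central angle between the endpoints is δ = arccos(p₁·p₂) ≈ 1.797 rad (103.0°).
Interpolate at f = 0.85 with slerp weights a = sin((1−f)δ)/sin δ ≈ 0.273, b = sin(fδ)/sin δ ≈ 1.025.
p = a·p₁ + b·p₂ ≈ (0.872, -0.404, -0.277); φ = arcsin(p_z) ≈ -16.06°, λ = atan2(p_y, p_x) ≈ -24.85°.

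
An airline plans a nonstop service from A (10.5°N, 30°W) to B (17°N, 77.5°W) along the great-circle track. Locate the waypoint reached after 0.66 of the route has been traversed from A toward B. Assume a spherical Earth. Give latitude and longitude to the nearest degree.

Convert each endpoint to a unit vector on the sphere (x = cos φ cos λ, y = cos φ sin λ, z = sin φ).
The central angle between the endpoints is δ = arccos(p₁·p₂) ≈ 0.811 rad (46.5°).
Interpolate at f = 0.66 with slerp weights a = sin((1−f)δ)/sin δ ≈ 0.376, b = sin(fδ)/sin δ ≈ 0.704.
p = a·p₁ + b·p₂ ≈ (0.465, -0.842, 0.274); φ = arcsin(p_z) ≈ 15.91°, λ = atan2(p_y, p_x) ≈ -61.05°.

≈ (16°N, 61°W)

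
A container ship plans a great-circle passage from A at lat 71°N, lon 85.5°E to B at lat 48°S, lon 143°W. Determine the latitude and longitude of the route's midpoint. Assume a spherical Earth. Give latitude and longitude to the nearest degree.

From cos δ = sin φ₁ sin φ₂ + cos φ₁ cos φ₂ cos Δλ, the central angle is δ ≈ 2.581 rad (147.9°).
Interpolate at f = 1/2 with slerp weights a = sin((1−f)δ)/sin δ ≈ 1.808, b = sin(fδ)/sin δ ≈ 1.808.
p = a·p₁ + b·p₂ ≈ (-0.920, -0.141, 0.366); φ = arcsin(p_z) ≈ 21.46°, λ = atan2(p_y, p_x) ≈ -171.27°.

≈ lat 21°N, lon 171°W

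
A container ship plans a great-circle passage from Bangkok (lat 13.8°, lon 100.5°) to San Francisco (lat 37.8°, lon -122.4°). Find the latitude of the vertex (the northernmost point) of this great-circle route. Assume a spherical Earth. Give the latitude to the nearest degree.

The great circle lies in the plane with unit normal n̂ = (p₁ × p₂)/|p₁ × p₂|.
Here n̂_z ≈ +0.574; the vertex latitude is φ_max = arccos|n̂_z| ≈ 54.9°.
Check via Clairaut: cos φ_max = |cos φ₁| · sin C = cos(13.8°)·sin(36.3°) ≈ 0.574, again giving ≈ 54.9°.

≈ 55°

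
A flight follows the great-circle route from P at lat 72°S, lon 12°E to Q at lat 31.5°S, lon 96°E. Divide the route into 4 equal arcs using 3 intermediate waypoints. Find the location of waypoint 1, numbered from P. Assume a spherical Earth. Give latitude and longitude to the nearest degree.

Write both endpoints as unit vectors p₁, p₂ with components (cos φ cos λ, cos φ sin λ, sin φ).
The central angle between the endpoints is δ = arccos(p₁·p₂) ≈ 1.019 rad (58.4°).
Interpolate at f = 1/4 with slerp weights a = sin((1−f)δ)/sin δ ≈ 0.813, b = sin(fδ)/sin δ ≈ 0.296.
p = a·p₁ + b·p₂ ≈ (0.219, 0.303, -0.927); φ = arcsin(p_z) ≈ -68.03°, λ = atan2(p_y, p_x) ≈ 54.12°.

≈ lat 68°S, lon 54°E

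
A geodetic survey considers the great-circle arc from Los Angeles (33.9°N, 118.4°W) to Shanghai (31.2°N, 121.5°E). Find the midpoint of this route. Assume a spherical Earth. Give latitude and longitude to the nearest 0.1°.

From cos δ = sin φ₁ sin φ₂ + cos φ₁ cos φ₂ cos Δλ, the central angle is δ ≈ 1.638 rad (93.8°).
Interpolate at f = 1/2 with slerp weights a = sin((1−f)δ)/sin δ ≈ 0.732, b = sin(fδ)/sin δ ≈ 0.732.
p = a·p₁ + b·p₂ ≈ (-0.616, -0.001, 0.788); φ = arcsin(p_z) ≈ 51.96°, λ = atan2(p_y, p_x) ≈ -179.95°.

≈ 52.0°N, 179.9°W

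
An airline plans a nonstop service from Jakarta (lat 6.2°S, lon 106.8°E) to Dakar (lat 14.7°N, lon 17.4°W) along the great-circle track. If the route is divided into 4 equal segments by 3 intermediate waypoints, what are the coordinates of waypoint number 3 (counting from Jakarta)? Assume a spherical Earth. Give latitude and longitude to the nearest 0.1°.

From cos δ = sin φ₁ sin φ₂ + cos φ₁ cos φ₂ cos Δλ, the central angle is δ ≈ 2.175 rad (124.6°).
Interpolate at f = 3/4 with slerp weights a = sin((1−f)δ)/sin δ ≈ 0.628, b = sin(fδ)/sin δ ≈ 1.213.
p = a·p₁ + b·p₂ ≈ (0.939, 0.247, 0.240); φ = arcsin(p_z) ≈ 13.88°, λ = atan2(p_y, p_x) ≈ 14.76°.

≈ lat 13.9°N, lon 14.8°E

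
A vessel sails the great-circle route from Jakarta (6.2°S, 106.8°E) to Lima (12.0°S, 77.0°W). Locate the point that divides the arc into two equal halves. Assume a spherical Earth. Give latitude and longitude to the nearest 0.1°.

From cos δ = sin φ₁ sin φ₂ + cos φ₁ cos φ₂ cos Δλ, the central angle is δ ≈ 2.817 rad (161.4°).
Interpolate at f = 1/2 with slerp weights a = sin((1−f)δ)/sin δ ≈ 3.096, b = sin(fδ)/sin δ ≈ 3.096.
p = a·p₁ + b·p₂ ≈ (-0.208, -0.004, -0.978); φ = arcsin(p_z) ≈ -77.97°, λ = atan2(p_y, p_x) ≈ -178.84°.

≈ (78.0°S, 178.8°W)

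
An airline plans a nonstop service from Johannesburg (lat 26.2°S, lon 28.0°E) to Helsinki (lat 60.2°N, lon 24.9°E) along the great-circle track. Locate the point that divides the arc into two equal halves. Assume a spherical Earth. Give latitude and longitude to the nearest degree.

Convert each endpoint to a unit vector on the sphere (x = cos φ cos λ, y = cos φ sin λ, z = sin φ).
The central angle between the endpoints is δ = arccos(p₁·p₂) ≈ 1.509 rad (86.4°).
Interpolate at f = 1/2 with slerp weights a = sin((1−f)δ)/sin δ ≈ 0.686, b = sin(fδ)/sin δ ≈ 0.686.
p = a·p₁ + b·p₂ ≈ (0.853, 0.433, 0.292); φ = arcsin(p_z) ≈ 17.01°, λ = atan2(p_y, p_x) ≈ 26.90°.

≈ lat 17°N, lon 27°E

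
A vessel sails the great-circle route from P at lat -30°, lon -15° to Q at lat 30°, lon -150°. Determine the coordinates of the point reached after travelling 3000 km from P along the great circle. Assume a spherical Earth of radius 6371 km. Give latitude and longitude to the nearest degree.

≈ lat -21°, lon -44°

Convert each endpoint to a unit vector on the sphere (x = cos φ cos λ, y = cos φ sin λ, z = sin φ).
The central angle between the endpoints is δ = arccos(p₁·p₂) ≈ 2.466 rad (141.3°). The total great-circle distance is δ·R ≈ 2.466 × 6371 ≈ 15711 km, so the target fraction is f = 3000/15711 ≈ 0.191.
Interpolate at f ≈ 0.191 with slerp weights a = sin((1−f)δ)/sin δ ≈ 1.457, b = sin(fδ)/sin δ ≈ 0.725.
p = a·p₁ + b·p₂ ≈ (0.675, -0.641, -0.366); φ = arcsin(p_z) ≈ -21.46°, λ = atan2(p_y, p_x) ≈ -43.51°.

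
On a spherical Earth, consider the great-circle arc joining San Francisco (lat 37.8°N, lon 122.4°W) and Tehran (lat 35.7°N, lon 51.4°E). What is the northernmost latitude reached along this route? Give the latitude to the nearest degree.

The great circle lies in the plane with unit normal n̂ = (p₁ × p₂)/|p₁ × p₂|.
Here n̂_z ≈ +0.072; the vertex latitude is φ_max = arccos|n̂_z| ≈ 85.9°.

≈ 86°N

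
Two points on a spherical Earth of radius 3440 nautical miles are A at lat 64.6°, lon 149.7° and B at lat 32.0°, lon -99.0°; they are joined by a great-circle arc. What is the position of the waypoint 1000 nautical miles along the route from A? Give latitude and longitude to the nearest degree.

Write both endpoints as unit vectors p₁, p₂ with components (cos φ cos λ, cos φ sin λ, sin φ).
The central angle between the endpoints is δ = arccos(p₁·p₂) ≈ 1.217 rad (69.7°). The total great-circle distance is δ·R ≈ 1.217 × 3440 ≈ 4186 nmi, so the target fraction is f = 1000/4186 ≈ 0.239.
Interpolate at f ≈ 0.239 with slerp weights a = sin((1−f)δ)/sin δ ≈ 0.852, b = sin(fδ)/sin δ ≈ 0.306.
p = a·p₁ + b·p₂ ≈ (-0.356, -0.072, 0.932); φ = arcsin(p_z) ≈ 68.70°, λ = atan2(p_y, p_x) ≈ -168.64°.

≈ lat 69°, lon -169°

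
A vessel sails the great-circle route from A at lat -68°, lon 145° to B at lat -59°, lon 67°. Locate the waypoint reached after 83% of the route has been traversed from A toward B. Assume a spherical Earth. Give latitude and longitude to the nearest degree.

The haversine formula gives a central angle δ ≈ 0.583 rad (33.4°) between the endpoints.
Interpolate at f = 0.83 with slerp weights a = sin((1−f)δ)/sin δ ≈ 0.180, b = sin(fδ)/sin δ ≈ 0.845.
p = a·p₁ + b·p₂ ≈ (0.115, 0.439, -0.891); φ = arcsin(p_z) ≈ -63.00°, λ = atan2(p_y, p_x) ≈ 75.34°.

≈ lat -63°, lon 75°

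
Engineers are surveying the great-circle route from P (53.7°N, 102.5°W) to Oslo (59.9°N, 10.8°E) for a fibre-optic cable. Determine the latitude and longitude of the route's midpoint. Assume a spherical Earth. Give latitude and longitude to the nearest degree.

From cos δ = sin φ₁ sin φ₂ + cos φ₁ cos φ₂ cos Δλ, the central angle is δ ≈ 0.952 rad (54.6°).
Interpolate at f = 1/2 with slerp weights a = sin((1−f)δ)/sin δ ≈ 0.563, b = sin(fδ)/sin δ ≈ 0.563.
p = a·p₁ + b·p₂ ≈ (0.205, -0.272, 0.940); φ = arcsin(p_z) ≈ 70.07°, λ = atan2(p_y, p_x) ≈ -53.02°.

≈ (70°N, 53°W)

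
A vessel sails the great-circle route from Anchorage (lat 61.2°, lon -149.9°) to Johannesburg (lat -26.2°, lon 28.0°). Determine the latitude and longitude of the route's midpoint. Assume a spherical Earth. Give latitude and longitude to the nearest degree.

Convert each endpoint to a unit vector on the sphere (x = cos φ cos λ, y = cos φ sin λ, z = sin φ).
The central angle between the endpoints is δ = arccos(p₁·p₂) ≈ 2.530 rad (145.0°).
Interpolate at f = 1/2 with slerp weights a = sin((1−f)δ)/sin δ ≈ 1.661, b = sin(fδ)/sin δ ≈ 1.661.
p = a·p₁ + b·p₂ ≈ (0.624, 0.298, 0.722); φ = arcsin(p_z) ≈ 46.25°, λ = atan2(p_y, p_x) ≈ 25.57°.

≈ lat 46°, lon 26°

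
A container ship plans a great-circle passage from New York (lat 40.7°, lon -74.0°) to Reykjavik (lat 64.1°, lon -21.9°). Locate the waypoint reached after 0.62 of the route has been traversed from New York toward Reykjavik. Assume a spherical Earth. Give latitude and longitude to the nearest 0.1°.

Write both endpoints as unit vectors p₁, p₂ with components (cos φ cos λ, cos φ sin λ, sin φ).
The central angle between the endpoints is δ = arccos(p₁·p₂) ≈ 0.660 rad (37.8°).
Interpolate at f = 0.62 with slerp weights a = sin((1−f)δ)/sin δ ≈ 0.405, b = sin(fδ)/sin δ ≈ 0.649.
p = a·p₁ + b·p₂ ≈ (0.348, -0.401, 0.848); φ = arcsin(p_z) ≈ 57.96°, λ = atan2(p_y, p_x) ≈ -49.06°.

≈ lat 58.0°, lon -49.1°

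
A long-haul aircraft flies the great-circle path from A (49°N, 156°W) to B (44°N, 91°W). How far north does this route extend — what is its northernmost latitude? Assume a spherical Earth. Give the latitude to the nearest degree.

The great circle lies in the plane with unit normal n̂ = (p₁ × p₂)/|p₁ × p₂|.
Here n̂_z ≈ +0.620; the vertex latitude is φ_max = arccos|n̂_z| ≈ 51.7°.

≈ 52°N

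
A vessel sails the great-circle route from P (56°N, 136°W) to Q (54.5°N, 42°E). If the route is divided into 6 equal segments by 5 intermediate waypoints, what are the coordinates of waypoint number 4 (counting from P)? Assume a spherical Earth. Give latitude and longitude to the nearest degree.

From cos δ = sin φ₁ sin φ₂ + cos φ₁ cos φ₂ cos Δλ, the central angle is δ ≈ 1.213 rad (69.5°).
Interpolate at f = 4/6 with slerp weights a = sin((1−f)δ)/sin δ ≈ 0.420, b = sin(fδ)/sin δ ≈ 0.772.
p = a·p₁ + b·p₂ ≈ (0.164, 0.137, 0.977); φ = arcsin(p_z) ≈ 77.65°, λ = atan2(p_y, p_x) ≈ 39.80°.

≈ (78°N, 40°E)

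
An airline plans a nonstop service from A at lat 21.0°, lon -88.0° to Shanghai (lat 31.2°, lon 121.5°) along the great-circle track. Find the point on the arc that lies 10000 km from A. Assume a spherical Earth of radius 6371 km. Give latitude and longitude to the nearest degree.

≈ lat 55°, lon 150°

Convert each endpoint to a unit vector on the sphere (x = cos φ cos λ, y = cos φ sin λ, z = sin φ).
The central angle between the endpoints is δ = arccos(p₁·p₂) ≈ 2.105 rad (120.6°). The total great-circle distance is δ·R ≈ 2.105 × 6371 ≈ 13413 km, so the target fraction is f = 10000/13413 ≈ 0.746.
Interpolate at f ≈ 0.746 with slerp weights a = sin((1−f)δ)/sin δ ≈ 0.593, b = sin(fδ)/sin δ ≈ 1.162.
p = a·p₁ + b·p₂ ≈ (-0.500, 0.294, 0.815); φ = arcsin(p_z) ≈ 54.54°, λ = atan2(p_y, p_x) ≈ 149.54°.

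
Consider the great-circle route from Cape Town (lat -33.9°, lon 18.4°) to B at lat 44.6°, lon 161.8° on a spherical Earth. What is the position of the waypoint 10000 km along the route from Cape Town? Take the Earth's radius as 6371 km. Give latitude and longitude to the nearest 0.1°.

≈ lat 26.0°, lon 89.2°

Convert each endpoint to a unit vector on the sphere (x = cos φ cos λ, y = cos φ sin λ, z = sin φ).
The central angle between the endpoints is δ = arccos(p₁·p₂) ≈ 2.618 rad (150.0°). The total great-circle distance is δ·R ≈ 2.618 × 6371 ≈ 16680 km, so the target fraction is f = 10000/16680 ≈ 0.600.
Interpolate at f ≈ 0.600 with slerp weights a = sin((1−f)δ)/sin δ ≈ 1.734, b = sin(fδ)/sin δ ≈ 2.000.
p = a·p₁ + b·p₂ ≈ (0.012, 0.899, 0.438); φ = arcsin(p_z) ≈ 25.95°, λ = atan2(p_y, p_x) ≈ 89.21°.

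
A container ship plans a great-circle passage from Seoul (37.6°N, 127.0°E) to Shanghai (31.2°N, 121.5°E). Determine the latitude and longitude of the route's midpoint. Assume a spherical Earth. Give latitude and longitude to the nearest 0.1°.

≈ 34.4°N, 124.1°E

The haversine formula gives a central angle δ ≈ 0.137 rad (7.8°) between the endpoints.
Interpolate at f = 1/2 with slerp weights a = sin((1−f)δ)/sin δ ≈ 0.501, b = sin(fδ)/sin δ ≈ 0.501.
p = a·p₁ + b·p₂ ≈ (-0.463, 0.683, 0.565); φ = arcsin(p_z) ≈ 34.43°, λ = atan2(p_y, p_x) ≈ 124.14°.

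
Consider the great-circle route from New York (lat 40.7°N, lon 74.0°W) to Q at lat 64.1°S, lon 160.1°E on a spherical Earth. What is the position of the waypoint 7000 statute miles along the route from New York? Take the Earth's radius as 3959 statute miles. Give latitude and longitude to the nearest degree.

≈ lat 48°S, lon 130°W

Write both endpoints as unit vectors p₁, p₂ with components (cos φ cos λ, cos φ sin λ, sin φ).
The central angle between the endpoints is δ = arccos(p₁·p₂) ≈ 2.467 rad (141.3°). The total great-circle distance is δ·R ≈ 2.467 × 3959 ≈ 9766 mi, so the target fraction is f = 7000/9766 ≈ 0.717.
Interpolate at f ≈ 0.717 with slerp weights a = sin((1−f)δ)/sin δ ≈ 1.029, b = sin(fδ)/sin δ ≈ 1.569.
p = a·p₁ + b·p₂ ≈ (-0.429, -0.517, -0.741); φ = arcsin(p_z) ≈ -47.78°, λ = atan2(p_y, p_x) ≈ -129.73°.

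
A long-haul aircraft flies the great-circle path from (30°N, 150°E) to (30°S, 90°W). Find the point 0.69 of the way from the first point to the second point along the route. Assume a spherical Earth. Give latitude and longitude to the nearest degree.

≈ (13°S, 129°W)

Convert each endpoint to a unit vector on the sphere (x = cos φ cos λ, y = cos φ sin λ, z = sin φ).
The central angle between the endpoints is δ = arccos(p₁·p₂) ≈ 2.246 rad (128.7°).
Interpolate at f = 0.69 with slerp weights a = sin((1−f)δ)/sin δ ≈ 0.822, b = sin(fδ)/sin δ ≈ 1.281.
p = a·p₁ + b·p₂ ≈ (-0.616, -0.753, -0.230); φ = arcsin(p_z) ≈ -13.27°, λ = atan2(p_y, p_x) ≈ -129.28°.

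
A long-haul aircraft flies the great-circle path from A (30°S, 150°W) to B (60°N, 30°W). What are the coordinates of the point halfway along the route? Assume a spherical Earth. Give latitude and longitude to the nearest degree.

≈ (26°N, 115°W)

Write both endpoints as unit vectors p₁, p₂ with components (cos φ cos λ, cos φ sin λ, sin φ).
The central angle between the endpoints is δ = arccos(p₁·p₂) ≈ 2.278 rad (130.5°).
Interpolate at f = 1/2 with slerp weights a = sin((1−f)δ)/sin δ ≈ 1.194, b = sin(fδ)/sin δ ≈ 1.194.
p = a·p₁ + b·p₂ ≈ (-0.379, -0.816, 0.437); φ = arcsin(p_z) ≈ 25.92°, λ = atan2(p_y, p_x) ≈ -114.90°.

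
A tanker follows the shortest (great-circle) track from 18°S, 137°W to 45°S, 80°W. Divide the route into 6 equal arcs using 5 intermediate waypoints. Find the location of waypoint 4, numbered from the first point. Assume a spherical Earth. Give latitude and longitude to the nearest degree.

Convert each endpoint to a unit vector on the sphere (x = cos φ cos λ, y = cos φ sin λ, z = sin φ).
The central angle between the endpoints is δ = arccos(p₁·p₂) ≈ 0.946 rad (54.2°).
Interpolate at f = 4/6 with slerp weights a = sin((1−f)δ)/sin δ ≈ 0.382, b = sin(fδ)/sin δ ≈ 0.727.
p = a·p₁ + b·p₂ ≈ (-0.177, -0.754, -0.632); φ = arcsin(p_z) ≈ -39.22°, λ = atan2(p_y, p_x) ≈ -103.18°.

≈ 39°S, 103°W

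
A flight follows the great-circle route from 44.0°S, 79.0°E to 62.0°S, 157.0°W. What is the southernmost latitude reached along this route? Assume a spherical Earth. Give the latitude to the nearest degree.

The great circle lies in the plane with unit normal n̂ = (p₁ × p₂)/|p₁ × p₂|.
Here n̂_z ≈ +0.309; the vertex latitude is φ_max = arccos|n̂_z| ≈ 72.0°.
Check via Clairaut: cos φ_max = |cos φ₁| · sin C = cos(44.0°)·sin(154.5°) ≈ 0.309, again giving ≈ 72.0°.

≈ 72°S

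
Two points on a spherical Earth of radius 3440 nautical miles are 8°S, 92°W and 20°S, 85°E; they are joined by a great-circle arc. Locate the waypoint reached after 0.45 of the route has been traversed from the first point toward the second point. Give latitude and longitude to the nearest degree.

≈ 75°S, 70°W

Convert each endpoint to a unit vector on the sphere (x = cos φ cos λ, y = cos φ sin λ, z = sin φ).
The central angle between the endpoints is δ = arccos(p₁·p₂) ≈ 2.650 rad (151.8°).
Interpolate at f = 0.45 with slerp weights a = sin((1−f)δ)/sin δ ≈ 2.106, b = sin(fδ)/sin δ ≈ 1.969.
p = a·p₁ + b·p₂ ≈ (0.089, -0.240, -0.967); φ = arcsin(p_z) ≈ -75.16°, λ = atan2(p_y, p_x) ≈ -69.77°.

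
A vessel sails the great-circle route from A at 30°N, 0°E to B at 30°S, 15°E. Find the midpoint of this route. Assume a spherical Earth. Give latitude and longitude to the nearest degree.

Convert each endpoint to a unit vector on the sphere (x = cos φ cos λ, y = cos φ sin λ, z = sin φ).
The central angle between the endpoints is δ = arccos(p₁·p₂) ≈ 1.076 rad (61.7°).
Interpolate at f = 1/2 with slerp weights a = sin((1−f)δ)/sin δ ≈ 0.582, b = sin(fδ)/sin δ ≈ 0.582.
p = a·p₁ + b·p₂ ≈ (0.991, 0.131, 0.000); φ = arcsin(p_z) ≈ 0.00°, λ = atan2(p_y, p_x) ≈ 7.50°.

≈ 0°N, 8°E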